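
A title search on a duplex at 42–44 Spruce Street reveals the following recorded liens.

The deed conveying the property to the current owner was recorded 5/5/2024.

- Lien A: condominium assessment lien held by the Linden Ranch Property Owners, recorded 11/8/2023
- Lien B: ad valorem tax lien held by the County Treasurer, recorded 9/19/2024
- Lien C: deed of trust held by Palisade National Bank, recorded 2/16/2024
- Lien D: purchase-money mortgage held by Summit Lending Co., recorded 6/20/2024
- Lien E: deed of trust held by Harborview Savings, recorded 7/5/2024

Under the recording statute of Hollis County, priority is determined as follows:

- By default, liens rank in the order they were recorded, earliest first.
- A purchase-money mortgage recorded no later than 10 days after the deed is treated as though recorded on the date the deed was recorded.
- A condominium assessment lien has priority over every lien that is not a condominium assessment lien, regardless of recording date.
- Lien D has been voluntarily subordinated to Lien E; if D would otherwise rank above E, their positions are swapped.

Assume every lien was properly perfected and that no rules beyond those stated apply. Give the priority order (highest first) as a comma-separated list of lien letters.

Adjusting effective dates: D missed the 10-day window (46 days after the deed), so its recording date stands.
A, as a condominium assessment lien, has superpriority and ranks first.
Remaining liens by effective date: C (2/16/2024), D (6/20/2024), E (7/5/2024), B (9/19/2024).
The subordination applies — D was senior to E — so D and E swap.

A, C, E, D, B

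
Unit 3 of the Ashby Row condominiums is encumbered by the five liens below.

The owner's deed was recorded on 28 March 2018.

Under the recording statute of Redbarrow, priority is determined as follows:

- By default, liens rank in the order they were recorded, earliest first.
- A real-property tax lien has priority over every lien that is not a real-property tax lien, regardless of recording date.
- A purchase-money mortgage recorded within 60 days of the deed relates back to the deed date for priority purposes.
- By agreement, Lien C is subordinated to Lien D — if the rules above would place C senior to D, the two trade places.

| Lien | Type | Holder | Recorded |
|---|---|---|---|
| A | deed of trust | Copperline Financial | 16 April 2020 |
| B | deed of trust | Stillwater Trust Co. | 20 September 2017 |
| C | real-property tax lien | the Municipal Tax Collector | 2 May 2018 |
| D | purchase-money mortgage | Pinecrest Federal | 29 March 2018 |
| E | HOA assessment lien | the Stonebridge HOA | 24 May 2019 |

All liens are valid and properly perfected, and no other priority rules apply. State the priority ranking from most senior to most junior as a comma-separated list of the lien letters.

Effective dates: D was recorded within the 60-day window, so its effective date is the deed date 28 March 2018.
C is a real-property tax lien and takes priority over every other lien.
Remaining liens by effective date: B (20 September 2017), D (28 March 2018), E (24 May 2019), A (16 April 2020).
The subordination applies — C was senior to D — so C and D swap.

D, B, C, E, A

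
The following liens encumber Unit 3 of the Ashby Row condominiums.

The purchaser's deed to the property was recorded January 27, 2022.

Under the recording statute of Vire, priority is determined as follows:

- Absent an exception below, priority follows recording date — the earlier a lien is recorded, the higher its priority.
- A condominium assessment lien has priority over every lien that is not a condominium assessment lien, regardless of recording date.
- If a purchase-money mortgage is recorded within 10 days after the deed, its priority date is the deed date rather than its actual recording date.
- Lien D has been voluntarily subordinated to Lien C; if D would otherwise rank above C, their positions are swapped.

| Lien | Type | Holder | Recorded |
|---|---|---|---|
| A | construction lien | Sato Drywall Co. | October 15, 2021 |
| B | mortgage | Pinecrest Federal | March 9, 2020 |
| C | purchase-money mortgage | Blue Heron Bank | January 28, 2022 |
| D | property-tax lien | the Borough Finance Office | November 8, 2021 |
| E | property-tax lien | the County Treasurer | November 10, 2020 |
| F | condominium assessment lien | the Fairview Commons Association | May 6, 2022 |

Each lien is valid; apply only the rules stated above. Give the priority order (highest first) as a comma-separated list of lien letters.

F, B, E, A, C, D

First, effective dates: C relates back to the deed date January 27, 2022.
F, as a condominium assessment lien, has superpriority and ranks first.
Among the remaining liens, by effective date: B (March 9, 2020), E (November 10, 2020), A (October 15, 2021), D (November 8, 2021), C (January 27, 2022).
D would otherwise be senior to C, so under the subordination agreement D and C exchange positions.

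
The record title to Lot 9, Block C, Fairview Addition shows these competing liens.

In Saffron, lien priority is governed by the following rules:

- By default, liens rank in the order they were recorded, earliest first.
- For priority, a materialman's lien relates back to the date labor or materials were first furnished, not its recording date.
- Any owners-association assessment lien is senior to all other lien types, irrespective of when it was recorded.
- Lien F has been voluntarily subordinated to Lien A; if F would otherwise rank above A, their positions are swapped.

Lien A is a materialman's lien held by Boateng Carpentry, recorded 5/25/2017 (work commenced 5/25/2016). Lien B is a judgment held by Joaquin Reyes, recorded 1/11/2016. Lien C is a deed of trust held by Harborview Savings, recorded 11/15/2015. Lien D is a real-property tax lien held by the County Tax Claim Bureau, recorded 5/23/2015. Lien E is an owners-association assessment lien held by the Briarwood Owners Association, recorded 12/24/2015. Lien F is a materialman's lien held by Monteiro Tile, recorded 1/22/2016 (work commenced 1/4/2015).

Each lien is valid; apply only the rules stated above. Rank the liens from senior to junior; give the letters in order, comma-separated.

First, effective dates: A is treated as recorded 5/25/2016, the work-commencement date; F relates back to 1/4/2015 (work commenced).
E is an owners-association assessment lien and takes priority over every other lien.
Ordering the rest by effective date: F (1/4/2015), D (5/23/2015), C (11/15/2015), B (1/11/2016), A (5/25/2016).
The subordination applies — F was senior to A — so F and A swap.

E, A, D, C, B, F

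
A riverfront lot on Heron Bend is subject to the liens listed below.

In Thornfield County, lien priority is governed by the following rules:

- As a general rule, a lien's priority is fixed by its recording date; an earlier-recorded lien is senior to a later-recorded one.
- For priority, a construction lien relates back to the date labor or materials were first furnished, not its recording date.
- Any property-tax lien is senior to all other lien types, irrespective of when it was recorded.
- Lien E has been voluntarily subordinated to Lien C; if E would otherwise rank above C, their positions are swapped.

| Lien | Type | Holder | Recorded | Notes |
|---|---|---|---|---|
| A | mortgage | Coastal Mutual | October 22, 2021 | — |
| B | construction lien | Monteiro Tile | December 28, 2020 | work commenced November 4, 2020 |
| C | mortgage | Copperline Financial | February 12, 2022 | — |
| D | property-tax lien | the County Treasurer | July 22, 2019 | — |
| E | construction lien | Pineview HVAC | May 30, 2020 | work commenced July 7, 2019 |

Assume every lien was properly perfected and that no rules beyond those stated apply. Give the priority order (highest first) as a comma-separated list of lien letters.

Effective dates after the stated exceptions: B relates back to November 4, 2020 (work commenced); E relates back to July 7, 2019 (work commenced).
D, as a property-tax lien, has superpriority and ranks first.
The other liens, earliest effective date first: E (July 7, 2019), B (November 4, 2020), A (October 22, 2021), C (February 12, 2022).
E would otherwise be senior to C, so under the subordination agreement E and C exchange positions.

D, C, B, A, E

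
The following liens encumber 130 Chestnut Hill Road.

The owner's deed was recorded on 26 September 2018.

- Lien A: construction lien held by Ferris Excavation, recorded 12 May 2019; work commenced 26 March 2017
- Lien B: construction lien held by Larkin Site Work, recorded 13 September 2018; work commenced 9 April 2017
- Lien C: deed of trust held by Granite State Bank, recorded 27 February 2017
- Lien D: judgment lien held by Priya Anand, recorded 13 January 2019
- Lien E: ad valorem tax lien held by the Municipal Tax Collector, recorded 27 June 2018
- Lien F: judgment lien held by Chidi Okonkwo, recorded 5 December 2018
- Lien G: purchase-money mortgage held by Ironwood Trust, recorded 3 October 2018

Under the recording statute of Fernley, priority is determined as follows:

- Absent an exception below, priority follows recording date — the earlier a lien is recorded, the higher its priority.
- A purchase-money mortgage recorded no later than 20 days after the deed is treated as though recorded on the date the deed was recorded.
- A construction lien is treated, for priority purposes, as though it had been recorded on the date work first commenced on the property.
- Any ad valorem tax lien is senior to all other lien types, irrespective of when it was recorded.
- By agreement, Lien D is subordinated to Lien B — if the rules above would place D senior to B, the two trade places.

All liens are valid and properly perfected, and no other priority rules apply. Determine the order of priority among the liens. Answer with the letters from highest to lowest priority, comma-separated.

E, C, A, B, G, F, D

Effective dates: A is treated as recorded 26 March 2017, the work-commencement date; B relates back to 9 April 2017 (work commenced); G relates back to the deed date 26 September 2018.
E is an ad valorem tax lien, so it outranks all other liens regardless of date.
Remaining liens by effective date: C (27 February 2017), A (26 March 2017), B (9 April 2017), G (26 September 2018), F (5 December 2018), D (13 January 2019).
D is already junior to B, so the subordination agreement changes nothing.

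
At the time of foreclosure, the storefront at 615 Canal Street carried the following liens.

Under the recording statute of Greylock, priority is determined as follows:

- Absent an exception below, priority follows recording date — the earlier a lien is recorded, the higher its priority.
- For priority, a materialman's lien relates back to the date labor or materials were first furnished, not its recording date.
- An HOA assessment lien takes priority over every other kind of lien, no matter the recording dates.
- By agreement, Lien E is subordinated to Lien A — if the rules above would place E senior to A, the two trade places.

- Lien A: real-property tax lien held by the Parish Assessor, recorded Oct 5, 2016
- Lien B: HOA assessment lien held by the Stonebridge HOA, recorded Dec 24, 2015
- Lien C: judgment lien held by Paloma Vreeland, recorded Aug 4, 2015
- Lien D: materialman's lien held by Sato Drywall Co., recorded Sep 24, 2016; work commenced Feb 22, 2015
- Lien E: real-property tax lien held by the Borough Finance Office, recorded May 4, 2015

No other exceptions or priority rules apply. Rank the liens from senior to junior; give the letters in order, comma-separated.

B, D, A, C, E

Effective dates: D relates back to Feb 22, 2015 (work commenced).
B, as an HOA assessment lien, has superpriority and ranks first.
Ordering the rest by effective date: D (Feb 22, 2015), E (May 4, 2015), C (Aug 4, 2015), A (Oct 5, 2016).
E would otherwise be senior to A, so under the subordination agreement E and A exchange positions.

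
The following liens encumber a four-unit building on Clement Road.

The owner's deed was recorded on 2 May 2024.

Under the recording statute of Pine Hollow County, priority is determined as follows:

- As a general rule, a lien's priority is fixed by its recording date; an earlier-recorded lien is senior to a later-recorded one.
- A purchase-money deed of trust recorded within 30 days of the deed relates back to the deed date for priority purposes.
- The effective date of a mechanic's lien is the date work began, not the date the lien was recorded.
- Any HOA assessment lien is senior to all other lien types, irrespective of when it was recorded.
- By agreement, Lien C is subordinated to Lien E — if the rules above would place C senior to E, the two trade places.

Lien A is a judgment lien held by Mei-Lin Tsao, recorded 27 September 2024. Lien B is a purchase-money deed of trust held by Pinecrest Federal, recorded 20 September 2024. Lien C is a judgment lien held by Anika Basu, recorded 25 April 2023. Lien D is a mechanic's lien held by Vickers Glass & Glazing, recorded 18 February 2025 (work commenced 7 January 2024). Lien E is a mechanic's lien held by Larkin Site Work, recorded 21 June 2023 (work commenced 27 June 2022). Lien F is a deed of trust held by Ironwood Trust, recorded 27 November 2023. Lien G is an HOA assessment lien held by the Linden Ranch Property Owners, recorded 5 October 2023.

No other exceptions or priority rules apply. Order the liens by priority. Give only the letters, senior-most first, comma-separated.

G, E, C, F, D, B, A

Adjusting effective dates: B was recorded 141 days after the deed, outside the 30-day window, so it keeps its recording date; D's effective date is 7 January 2024, when work began; E's effective date is 27 June 2022, when work began.
G, as an HOA assessment lien, has superpriority and ranks first.
The other liens, earliest effective date first: E (27 June 2022), C (25 April 2023), F (27 November 2023), D (7 January 2024), B (20 September 2024), A (27 September 2024).
Since C is not senior to E, the subordination leaves the order unchanged.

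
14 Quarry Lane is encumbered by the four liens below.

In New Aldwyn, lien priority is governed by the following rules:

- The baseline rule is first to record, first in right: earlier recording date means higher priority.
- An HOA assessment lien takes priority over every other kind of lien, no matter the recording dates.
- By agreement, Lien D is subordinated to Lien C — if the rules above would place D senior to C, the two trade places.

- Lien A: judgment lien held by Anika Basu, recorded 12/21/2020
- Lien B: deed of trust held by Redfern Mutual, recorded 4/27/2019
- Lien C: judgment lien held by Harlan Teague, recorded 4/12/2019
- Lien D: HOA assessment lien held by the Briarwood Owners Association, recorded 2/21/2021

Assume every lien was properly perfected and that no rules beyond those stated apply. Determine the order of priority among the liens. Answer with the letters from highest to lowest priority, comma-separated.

D is an HOA assessment lien, so it outranks all other liens regardless of date.
Among the remaining liens, by effective date: C (4/12/2019), B (4/27/2019), A (12/21/2020).
Because D would otherwise rank above C, the subordination swaps them.

C, D, B, A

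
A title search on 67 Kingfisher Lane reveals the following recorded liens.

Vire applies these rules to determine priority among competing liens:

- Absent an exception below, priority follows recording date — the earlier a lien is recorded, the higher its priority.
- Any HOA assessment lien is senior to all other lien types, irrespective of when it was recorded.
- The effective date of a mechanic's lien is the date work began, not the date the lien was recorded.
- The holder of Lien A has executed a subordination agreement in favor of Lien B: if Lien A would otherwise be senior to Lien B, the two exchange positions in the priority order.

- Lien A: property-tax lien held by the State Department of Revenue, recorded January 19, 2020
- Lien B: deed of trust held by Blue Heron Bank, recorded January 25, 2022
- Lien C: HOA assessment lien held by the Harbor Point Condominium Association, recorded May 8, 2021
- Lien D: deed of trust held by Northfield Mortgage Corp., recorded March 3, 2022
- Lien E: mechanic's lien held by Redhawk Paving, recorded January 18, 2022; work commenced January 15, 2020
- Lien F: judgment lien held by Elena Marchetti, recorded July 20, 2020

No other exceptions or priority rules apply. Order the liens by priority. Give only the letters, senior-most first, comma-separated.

C, E, B, F, A, D

Adjusting effective dates: E relates back to January 15, 2020 (work commenced).
C, as an HOA assessment lien, has superpriority and ranks first.
Ordering the rest by effective date: E (January 15, 2020), A (January 19, 2020), F (July 20, 2020), B (January 25, 2022), D (March 3, 2022).
A would otherwise be senior to B, so under the subordination agreement A and B exchange positions.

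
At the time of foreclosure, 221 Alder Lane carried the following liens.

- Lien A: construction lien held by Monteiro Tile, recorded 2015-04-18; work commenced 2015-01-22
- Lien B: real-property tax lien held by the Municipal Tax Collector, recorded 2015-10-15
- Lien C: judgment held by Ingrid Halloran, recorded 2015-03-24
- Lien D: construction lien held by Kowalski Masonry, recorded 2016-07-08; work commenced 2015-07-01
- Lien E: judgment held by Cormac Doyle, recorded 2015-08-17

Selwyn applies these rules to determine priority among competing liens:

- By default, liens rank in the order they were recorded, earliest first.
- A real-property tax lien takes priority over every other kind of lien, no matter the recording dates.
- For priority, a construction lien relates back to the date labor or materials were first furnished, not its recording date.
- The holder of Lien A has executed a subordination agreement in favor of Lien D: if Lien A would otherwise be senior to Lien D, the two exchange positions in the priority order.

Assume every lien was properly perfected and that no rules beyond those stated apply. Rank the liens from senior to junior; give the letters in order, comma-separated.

Effective dates: A is treated as recorded 2015-01-22, the work-commencement date; D relates back to 2015-07-01 (work commenced).
B is a real-property tax lien, so it outranks all other liens regardless of date.
Ordering the rest by effective date: A (2015-01-22), C (2015-03-24), D (2015-07-01), E (2015-08-17).
Because A would otherwise rank above D, the subordination swaps them.

B, D, C, A, E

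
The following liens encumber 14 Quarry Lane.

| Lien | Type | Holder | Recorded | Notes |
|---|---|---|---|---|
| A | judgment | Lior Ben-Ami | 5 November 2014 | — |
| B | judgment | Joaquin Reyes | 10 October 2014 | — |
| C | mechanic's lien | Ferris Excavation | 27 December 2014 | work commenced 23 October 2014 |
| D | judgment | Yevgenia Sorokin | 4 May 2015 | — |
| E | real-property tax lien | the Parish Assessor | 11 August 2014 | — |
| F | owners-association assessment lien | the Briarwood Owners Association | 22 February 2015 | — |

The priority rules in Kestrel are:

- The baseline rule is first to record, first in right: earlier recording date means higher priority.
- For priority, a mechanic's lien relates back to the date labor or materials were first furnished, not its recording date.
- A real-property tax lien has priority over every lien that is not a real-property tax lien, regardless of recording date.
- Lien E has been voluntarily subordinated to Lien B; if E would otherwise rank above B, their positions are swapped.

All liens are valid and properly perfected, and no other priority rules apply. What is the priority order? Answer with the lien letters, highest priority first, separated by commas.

B, E, C, A, F, D

Effective dates: C is treated as recorded 23 October 2014, the work-commencement date.
As a real-property tax lien, E is senior to every other lien.
Among the remaining liens, by effective date: B (10 October 2014), C (23 October 2014), A (5 November 2014), F (22 February 2015), D (4 May 2015).
Because E would otherwise rank above B, the subordination swaps them.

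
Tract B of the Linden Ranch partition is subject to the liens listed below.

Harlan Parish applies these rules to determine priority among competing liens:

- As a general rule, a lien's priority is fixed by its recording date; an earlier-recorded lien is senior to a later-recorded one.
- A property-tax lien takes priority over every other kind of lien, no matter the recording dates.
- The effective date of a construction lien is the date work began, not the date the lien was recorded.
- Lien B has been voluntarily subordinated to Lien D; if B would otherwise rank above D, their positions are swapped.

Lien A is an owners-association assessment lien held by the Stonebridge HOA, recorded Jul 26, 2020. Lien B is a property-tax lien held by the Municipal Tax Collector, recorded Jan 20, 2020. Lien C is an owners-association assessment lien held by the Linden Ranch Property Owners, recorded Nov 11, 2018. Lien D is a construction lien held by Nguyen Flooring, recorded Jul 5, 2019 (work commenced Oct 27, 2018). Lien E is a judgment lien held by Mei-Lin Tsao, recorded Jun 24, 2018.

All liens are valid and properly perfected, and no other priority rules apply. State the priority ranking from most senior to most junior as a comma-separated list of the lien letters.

D, E, B, C, A

Effective dates after the stated exceptions: D is treated as recorded Oct 27, 2018, the work-commencement date.
As a property-tax lien, B is senior to every other lien.
Among the remaining liens, by effective date: E (Jun 24, 2018), D (Oct 27, 2018), C (Nov 11, 2018), A (Jul 26, 2020).
The subordination applies — B was senior to D — so B and D swap.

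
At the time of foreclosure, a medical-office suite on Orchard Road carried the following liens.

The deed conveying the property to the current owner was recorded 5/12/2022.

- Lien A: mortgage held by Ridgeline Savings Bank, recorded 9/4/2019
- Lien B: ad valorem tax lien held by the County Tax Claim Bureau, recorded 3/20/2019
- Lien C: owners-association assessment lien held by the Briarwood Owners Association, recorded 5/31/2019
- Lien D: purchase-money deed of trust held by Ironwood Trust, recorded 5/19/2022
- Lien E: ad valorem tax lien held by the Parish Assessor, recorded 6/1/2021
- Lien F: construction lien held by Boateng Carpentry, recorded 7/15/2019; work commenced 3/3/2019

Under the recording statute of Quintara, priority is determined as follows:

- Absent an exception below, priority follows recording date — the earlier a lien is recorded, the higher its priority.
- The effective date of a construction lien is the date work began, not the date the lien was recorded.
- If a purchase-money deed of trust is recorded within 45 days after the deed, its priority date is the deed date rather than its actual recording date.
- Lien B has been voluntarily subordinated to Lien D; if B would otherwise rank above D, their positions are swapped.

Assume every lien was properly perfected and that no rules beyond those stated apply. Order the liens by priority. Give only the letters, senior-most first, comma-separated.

F, D, C, A, E, B

Effective dates: D's effective date is the deed date, 5/12/2022; F relates back to 3/3/2019 (work commenced).
By effective date: F (3/3/2019), B (3/20/2019), C (5/31/2019), A (9/4/2019), E (6/1/2021), D (5/12/2022).
Because B would otherwise rank above D, the subordination swaps them.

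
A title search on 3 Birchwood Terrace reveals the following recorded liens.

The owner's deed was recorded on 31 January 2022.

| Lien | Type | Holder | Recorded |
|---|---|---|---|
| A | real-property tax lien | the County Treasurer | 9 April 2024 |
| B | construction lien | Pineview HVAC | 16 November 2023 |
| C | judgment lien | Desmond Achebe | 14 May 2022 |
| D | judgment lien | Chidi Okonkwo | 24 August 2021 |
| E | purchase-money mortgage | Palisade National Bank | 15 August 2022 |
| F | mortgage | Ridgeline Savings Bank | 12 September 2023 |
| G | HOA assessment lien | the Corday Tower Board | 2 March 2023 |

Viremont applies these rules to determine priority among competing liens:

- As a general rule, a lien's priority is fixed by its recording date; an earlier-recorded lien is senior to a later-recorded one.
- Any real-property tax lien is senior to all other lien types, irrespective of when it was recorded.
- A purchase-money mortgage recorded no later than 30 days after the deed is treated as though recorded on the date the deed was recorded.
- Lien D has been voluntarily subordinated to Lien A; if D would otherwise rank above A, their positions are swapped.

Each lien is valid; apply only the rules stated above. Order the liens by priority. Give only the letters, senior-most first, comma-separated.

Effective dates after the stated exceptions: E was recorded 196 days after the deed — beyond 30 days — so no relation-back applies.
A is a real-property tax lien and takes priority over every other lien.
Among the remaining liens, by effective date: D (24 August 2021), C (14 May 2022), E (15 August 2022), G (2 March 2023), F (12 September 2023), B (16 November 2023).
D already ranks below A; the subordination has no effect.

A, D, C, E, G, F, B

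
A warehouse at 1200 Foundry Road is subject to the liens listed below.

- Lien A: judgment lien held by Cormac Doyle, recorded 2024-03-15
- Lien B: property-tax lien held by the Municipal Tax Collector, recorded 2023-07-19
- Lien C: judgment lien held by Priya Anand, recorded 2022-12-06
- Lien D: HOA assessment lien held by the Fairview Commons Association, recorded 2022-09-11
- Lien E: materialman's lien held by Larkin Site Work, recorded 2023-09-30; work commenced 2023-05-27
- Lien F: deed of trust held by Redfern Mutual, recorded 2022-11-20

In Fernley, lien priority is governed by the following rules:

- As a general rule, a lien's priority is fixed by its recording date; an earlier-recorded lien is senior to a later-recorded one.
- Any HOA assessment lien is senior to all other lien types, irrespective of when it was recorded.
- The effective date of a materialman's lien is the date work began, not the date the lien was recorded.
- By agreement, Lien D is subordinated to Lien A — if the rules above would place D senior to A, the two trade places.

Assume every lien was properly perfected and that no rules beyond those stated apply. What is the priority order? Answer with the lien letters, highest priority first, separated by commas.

Effective dates: E relates back to 2023-05-27 (work commenced).
D is an HOA assessment lien and takes priority over every other lien.
Ordering the rest by effective date: F (2022-11-20), C (2022-12-06), E (2023-05-27), B (2023-07-19), A (2024-03-15).
D would otherwise be senior to A, so under the subordination agreement D and A exchange positions.

A, F, C, E, B, D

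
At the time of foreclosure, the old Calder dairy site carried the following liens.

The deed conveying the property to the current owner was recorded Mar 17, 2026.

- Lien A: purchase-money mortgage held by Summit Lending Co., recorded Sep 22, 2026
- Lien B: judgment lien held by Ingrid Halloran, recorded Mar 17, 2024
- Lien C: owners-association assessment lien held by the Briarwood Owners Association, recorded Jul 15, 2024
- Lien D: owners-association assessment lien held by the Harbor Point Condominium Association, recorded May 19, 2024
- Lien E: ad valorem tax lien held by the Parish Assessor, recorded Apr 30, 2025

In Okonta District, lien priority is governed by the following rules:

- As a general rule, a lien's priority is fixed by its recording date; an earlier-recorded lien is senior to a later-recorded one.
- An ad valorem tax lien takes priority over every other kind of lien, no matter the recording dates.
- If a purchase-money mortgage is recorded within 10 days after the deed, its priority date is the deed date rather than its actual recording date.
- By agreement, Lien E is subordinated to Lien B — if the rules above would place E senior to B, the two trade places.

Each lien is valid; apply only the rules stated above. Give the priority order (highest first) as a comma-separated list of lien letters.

Effective dates after the stated exceptions: A was recorded 189 days after the deed — beyond 10 days — so no relation-back applies.
As an ad valorem tax lien, E is senior to every other lien.
Ordering the rest by effective date: B (Mar 17, 2024), D (May 19, 2024), C (Jul 15, 2024), A (Sep 22, 2026).
Because E would otherwise rank above B, the subordination swaps them.

B, E, D, C, A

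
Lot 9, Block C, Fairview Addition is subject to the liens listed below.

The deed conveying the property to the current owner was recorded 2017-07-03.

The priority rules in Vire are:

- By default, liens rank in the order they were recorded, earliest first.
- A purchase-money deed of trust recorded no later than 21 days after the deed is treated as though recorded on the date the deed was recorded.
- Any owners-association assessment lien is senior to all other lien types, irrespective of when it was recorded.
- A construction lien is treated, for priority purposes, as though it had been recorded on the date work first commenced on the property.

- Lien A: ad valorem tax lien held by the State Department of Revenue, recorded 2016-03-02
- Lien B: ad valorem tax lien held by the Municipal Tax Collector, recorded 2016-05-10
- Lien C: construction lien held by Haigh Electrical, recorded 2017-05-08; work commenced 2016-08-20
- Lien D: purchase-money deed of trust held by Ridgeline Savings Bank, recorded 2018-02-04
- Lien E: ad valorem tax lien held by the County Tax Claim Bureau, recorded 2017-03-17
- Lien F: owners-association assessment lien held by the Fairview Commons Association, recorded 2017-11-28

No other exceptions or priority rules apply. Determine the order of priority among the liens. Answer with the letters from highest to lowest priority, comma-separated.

F, A, B, C, E, D

Effective dates: C relates back to 2016-08-20 (work commenced); D was recorded 216 days after the deed — beyond 21 days — so no relation-back applies.
As an owners-association assessment lien, F is senior to every other lien.
Remaining liens by effective date: A (2016-03-02), B (2016-05-10), C (2016-08-20), E (2017-03-17), D (2018-02-04).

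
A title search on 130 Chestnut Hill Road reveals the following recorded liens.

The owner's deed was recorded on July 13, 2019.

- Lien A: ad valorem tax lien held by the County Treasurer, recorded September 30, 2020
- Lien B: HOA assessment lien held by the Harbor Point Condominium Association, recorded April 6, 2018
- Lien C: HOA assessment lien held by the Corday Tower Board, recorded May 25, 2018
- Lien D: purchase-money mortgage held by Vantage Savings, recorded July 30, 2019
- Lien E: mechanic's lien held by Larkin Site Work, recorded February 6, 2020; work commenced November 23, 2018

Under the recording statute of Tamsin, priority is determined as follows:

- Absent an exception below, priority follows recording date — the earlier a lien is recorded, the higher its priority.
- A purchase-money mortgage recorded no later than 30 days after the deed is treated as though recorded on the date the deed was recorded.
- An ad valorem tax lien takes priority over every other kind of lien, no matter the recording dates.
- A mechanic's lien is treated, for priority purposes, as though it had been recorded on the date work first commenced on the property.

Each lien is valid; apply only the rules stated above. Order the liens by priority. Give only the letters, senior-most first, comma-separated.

A, B, C, E, D

Adjusting effective dates: D was recorded within the 30-day window, so its effective date is the deed date July 13, 2019; E relates back to November 23, 2018 (work commenced).
As an ad valorem tax lien, A is senior to every other lien.
Ordering the rest by effective date: B (April 6, 2018), C (May 25, 2018), E (November 23, 2018), D (July 13, 2019).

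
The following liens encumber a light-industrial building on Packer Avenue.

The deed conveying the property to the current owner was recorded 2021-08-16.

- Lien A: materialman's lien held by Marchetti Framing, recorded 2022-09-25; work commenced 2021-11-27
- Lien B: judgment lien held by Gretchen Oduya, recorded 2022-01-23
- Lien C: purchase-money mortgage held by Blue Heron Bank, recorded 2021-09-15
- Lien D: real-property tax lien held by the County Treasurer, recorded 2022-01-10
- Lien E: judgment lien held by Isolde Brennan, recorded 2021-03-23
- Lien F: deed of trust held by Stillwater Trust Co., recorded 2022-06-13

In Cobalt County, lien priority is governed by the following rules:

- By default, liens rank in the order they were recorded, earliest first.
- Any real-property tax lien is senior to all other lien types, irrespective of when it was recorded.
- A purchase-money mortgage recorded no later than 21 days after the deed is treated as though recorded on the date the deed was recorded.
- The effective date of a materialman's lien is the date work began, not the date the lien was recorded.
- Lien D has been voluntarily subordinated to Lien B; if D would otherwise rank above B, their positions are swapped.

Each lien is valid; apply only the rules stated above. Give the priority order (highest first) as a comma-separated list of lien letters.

Effective dates after the stated exceptions: A relates back to 2021-11-27 (work commenced); C was recorded 30 days after the deed, outside the 21-day window, so it keeps its recording date.
As a real-property tax lien, D is senior to every other lien.
The other liens, earliest effective date first: E (2021-03-23), C (2021-09-15), A (2021-11-27), B (2022-01-23), F (2022-06-13).
D is senior to B before the subordination, so the two trade places.

B, E, C, A, D, F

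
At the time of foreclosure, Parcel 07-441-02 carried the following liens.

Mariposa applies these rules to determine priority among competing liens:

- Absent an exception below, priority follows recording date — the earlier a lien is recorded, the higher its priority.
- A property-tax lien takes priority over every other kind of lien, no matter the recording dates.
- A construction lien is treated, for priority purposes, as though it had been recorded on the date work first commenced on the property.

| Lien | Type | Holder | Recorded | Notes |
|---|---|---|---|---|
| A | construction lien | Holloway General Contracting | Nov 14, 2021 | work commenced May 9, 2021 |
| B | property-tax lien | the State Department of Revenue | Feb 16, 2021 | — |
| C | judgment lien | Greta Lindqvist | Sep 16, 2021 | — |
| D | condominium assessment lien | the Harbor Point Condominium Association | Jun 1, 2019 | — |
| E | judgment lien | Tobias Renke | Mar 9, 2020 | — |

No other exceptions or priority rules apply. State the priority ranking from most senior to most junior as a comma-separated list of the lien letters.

Effective dates after the stated exceptions: A is treated as recorded May 9, 2021, the work-commencement date.
B is a property-tax lien and takes priority over every other lien.
Among the remaining liens, by effective date: D (Jun 1, 2019), E (Mar 9, 2020), A (May 9, 2021), C (Sep 16, 2021).

B, D, E, A, C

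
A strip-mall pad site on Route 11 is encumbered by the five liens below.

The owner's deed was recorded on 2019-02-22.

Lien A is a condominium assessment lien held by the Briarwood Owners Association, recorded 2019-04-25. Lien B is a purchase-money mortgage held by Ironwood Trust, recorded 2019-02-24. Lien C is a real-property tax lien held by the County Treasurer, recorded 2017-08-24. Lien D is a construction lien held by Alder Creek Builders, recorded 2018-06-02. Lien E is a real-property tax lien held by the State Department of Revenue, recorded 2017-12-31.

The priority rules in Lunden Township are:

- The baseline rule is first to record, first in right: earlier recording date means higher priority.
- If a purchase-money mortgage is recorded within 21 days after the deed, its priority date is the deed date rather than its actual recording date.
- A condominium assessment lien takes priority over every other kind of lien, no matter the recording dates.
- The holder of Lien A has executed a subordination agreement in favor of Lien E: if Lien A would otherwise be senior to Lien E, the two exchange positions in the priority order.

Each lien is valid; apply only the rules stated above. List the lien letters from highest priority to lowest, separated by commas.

Adjusting effective dates: B relates back to the deed date 2019-02-22.
A is a condominium assessment lien, so it outranks all other liens regardless of date.
Among the remaining liens, by effective date: C (2017-08-24), E (2017-12-31), D (2018-06-02), B (2019-02-22).
Because A would otherwise rank above E, the subordination swaps them.

E, C, A, D, B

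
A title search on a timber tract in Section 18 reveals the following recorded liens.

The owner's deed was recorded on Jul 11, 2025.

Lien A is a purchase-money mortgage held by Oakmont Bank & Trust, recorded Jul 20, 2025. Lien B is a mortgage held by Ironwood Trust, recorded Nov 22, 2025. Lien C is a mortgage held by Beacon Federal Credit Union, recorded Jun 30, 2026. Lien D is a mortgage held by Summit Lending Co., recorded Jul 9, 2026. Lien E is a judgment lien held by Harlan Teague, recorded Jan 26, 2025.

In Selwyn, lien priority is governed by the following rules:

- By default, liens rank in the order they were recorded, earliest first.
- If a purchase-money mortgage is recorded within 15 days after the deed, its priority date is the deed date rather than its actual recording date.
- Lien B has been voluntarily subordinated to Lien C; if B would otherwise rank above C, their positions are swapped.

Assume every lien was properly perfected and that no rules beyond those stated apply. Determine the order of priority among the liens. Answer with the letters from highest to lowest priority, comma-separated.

E, A, C, B, D

Effective dates: A relates back to the deed date Jul 11, 2025.
By effective date: E (Jan 26, 2025), A (Jul 11, 2025), B (Nov 22, 2025), C (Jun 30, 2026), D (Jul 9, 2026).
B is senior to C before the subordination, so the two trade places.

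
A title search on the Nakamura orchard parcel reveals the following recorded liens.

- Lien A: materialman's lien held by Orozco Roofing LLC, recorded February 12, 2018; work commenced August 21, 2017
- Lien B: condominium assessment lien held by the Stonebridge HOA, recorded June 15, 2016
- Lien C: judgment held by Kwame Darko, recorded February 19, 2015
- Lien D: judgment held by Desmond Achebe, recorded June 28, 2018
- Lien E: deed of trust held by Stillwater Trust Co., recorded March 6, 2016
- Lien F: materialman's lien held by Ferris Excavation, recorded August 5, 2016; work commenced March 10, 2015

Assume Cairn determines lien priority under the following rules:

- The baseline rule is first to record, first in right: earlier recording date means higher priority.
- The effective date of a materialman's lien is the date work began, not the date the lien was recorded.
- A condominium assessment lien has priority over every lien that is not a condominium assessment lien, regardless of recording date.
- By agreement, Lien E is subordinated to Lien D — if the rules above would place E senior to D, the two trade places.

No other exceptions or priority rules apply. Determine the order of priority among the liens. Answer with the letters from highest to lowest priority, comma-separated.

Effective dates after the stated exceptions: A relates back to August 21, 2017 (work commenced); F relates back to March 10, 2015 (work commenced).
B, as a condominium assessment lien, has superpriority and ranks first.
The other liens, earliest effective date first: C (February 19, 2015), F (March 10, 2015), E (March 6, 2016), A (August 21, 2017), D (June 28, 2018).
E would otherwise be senior to D, so under the subordination agreement E and D exchange positions.

B, C, F, D, A, E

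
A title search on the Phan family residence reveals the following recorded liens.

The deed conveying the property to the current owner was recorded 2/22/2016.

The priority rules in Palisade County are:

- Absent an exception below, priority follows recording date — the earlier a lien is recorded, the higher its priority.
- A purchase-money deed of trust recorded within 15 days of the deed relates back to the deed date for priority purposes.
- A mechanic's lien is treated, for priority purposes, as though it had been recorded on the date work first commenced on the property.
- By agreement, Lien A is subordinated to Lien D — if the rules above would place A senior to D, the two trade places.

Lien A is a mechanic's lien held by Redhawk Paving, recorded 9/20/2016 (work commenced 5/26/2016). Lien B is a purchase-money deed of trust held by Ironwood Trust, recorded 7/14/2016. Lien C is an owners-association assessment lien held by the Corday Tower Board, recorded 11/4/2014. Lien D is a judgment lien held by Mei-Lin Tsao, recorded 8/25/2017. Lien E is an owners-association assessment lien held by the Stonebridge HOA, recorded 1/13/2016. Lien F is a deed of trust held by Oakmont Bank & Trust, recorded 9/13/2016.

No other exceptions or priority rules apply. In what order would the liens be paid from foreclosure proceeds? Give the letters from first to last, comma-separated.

First, effective dates: A's effective date is 5/26/2016, when work began; B was recorded 143 days after the deed, outside the 15-day window, so it keeps its recording date.
Ordering by effective date: C (11/4/2014), E (1/13/2016), A (5/26/2016), B (7/14/2016), F (9/13/2016), D (8/25/2017).
Because A would otherwise rank above D, the subordination swaps them.

C, E, D, B, F, A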